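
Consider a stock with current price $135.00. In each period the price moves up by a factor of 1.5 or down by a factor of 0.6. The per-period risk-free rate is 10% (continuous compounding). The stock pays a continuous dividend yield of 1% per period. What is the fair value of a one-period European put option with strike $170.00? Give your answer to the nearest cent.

$36.31

Per-period risk-free factor R = e^0.1 = 1.1052; dividend-adjusted growth = e^(0.1−0.01) = 1.0942.
Risk-neutral probability p = (1.0942 − 0.6)/(1.5 − 0.6) = 0.4942/0.9000 = 0.5491
Terminal stock prices: S_u = 202.5, S_d = 81
Terminal payoffs (K − S): max(-32.5, 0) = 0, max(89, 0) = 89
Node 0 (S = 135): V_0 = e^(−0.1)·[0.5491·0.0000 + 0.4509·89.0000] = 36.3126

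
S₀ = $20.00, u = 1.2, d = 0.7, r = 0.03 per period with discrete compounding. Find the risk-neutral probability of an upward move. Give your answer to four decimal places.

p = 0.6600

Risk-neutral probability p = (1 + 0.03 − 0.7)/(1.2 − 0.7) = 0.3300/0.5000 = 0.6600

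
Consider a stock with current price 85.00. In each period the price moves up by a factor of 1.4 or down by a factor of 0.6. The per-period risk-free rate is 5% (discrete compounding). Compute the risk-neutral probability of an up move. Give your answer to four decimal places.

Risk-neutral probability p = (1 + 0.05 − 0.6)/(1.4 − 0.6) = 0.4500/0.8000 = 0.5625

p = 0.5625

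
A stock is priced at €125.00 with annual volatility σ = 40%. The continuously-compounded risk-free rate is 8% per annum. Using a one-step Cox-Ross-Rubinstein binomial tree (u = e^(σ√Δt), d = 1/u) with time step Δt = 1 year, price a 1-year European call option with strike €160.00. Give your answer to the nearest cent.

€12.29

CRR parameters: u = e^(σ√Δt) = e^(0.4·√1) = 1.4918, d = 1/u = 0.6703
Per-period rate: rΔt = 0.08·1 = 0.08, so R = e^0.08 = 1.0833
Risk-neutral probability p = (e^0.08 − 0.6703)/(1.4918 − 0.6703) = 0.4130/0.8215 = 0.5027
Terminal stock prices: S_u = 186.5, S_d = 83.79
Terminal payoffs (S − K): max(26.48, 0) = 26.48, max(-76.21, 0) = 0
Node 0 (S = 125): V_0 = e^(−0.08)·[0.5027·26.4781 + 0.4973·0.0000] = 12.2871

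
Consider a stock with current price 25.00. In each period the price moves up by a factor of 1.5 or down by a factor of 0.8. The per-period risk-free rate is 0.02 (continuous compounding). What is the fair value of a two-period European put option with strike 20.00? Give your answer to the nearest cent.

1.81

Risk-neutral probability p = (e^0.02 − 0.8)/(1.5 − 0.8) = 0.2202/0.7000 = 0.3146
Terminal stock prices: S_uu = 56.25, S_ud = 30, S_dd = 16
Terminal payoffs (K − S): max(-36.25, 0) = 0, max(-10, 0) = 0, max(4, 0) = 4
Node u (S = 37.5): V_u = e^(−0.02)·[0.3146·0.0000 + 0.6854·0.0000] = 0.0000
Node d (S = 20): V_d = e^(−0.02)·[0.3146·0.0000 + 0.6854·4.0000] = 2.6874
Node 0 (S = 25): V_0 = e^(−0.02)·[0.3146·0.0000 + 0.6854·2.6874] = 1.8056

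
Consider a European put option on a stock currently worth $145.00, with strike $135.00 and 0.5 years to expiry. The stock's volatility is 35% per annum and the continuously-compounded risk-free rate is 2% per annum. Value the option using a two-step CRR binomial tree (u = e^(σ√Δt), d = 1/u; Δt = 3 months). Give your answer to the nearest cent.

CRR parameters: u = e^(σ√Δt) = e^(0.35·√0.25) = 1.1912, d = 1/u = 0.8395
Per-period rate: rΔt = 0.02·0.25 = 0.005, so R = e^0.005 = 1.0050
Risk-neutral probability p = (e^0.005 − 0.8395)/(1.1912 − 0.8395) = 0.1656/0.3518 = 0.4706
Terminal stock prices: S_uu = 205.8, S_ud = 145, S_dd = 102.2
Terminal payoffs (K − S): max(-70.76, 0) = 0, max(-10, 0) = 0, max(32.82, 0) = 32.82
Node u (S = 172.7): V_u = e^(−0.005)·[0.4706·0.0000 + 0.5294·0.0000] = 0.0000
Node d (S = 121.7): V_d = e^(−0.005)·[0.4706·0.0000 + 0.5294·32.8202] = 17.2880
Node 0 (S = 145): V_0 = e^(−0.005)·[0.4706·0.0000 + 0.5294·17.2880] = 9.1065

$9.11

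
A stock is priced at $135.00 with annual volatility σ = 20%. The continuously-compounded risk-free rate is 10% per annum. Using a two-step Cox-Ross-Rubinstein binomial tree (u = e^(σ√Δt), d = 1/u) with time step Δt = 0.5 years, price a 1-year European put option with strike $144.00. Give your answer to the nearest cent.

$8.54

CRR parameters: u = e^(σ√Δt) = e^(0.2·√0.5) = 1.1519, d = 1/u = 0.8681
Per-period rate: rΔt = 0.1·0.5 = 0.05, so R = e^0.05 = 1.0513
Risk-neutral probability p = (e^0.05 − 0.8681)/(1.1519 − 0.8681) = 0.1831/0.2838 = 0.6454
Terminal stock prices: S_uu = 179.1, S_ud = 135, S_dd = 101.7
Terminal payoffs (K − S): max(-35.13, 0) = 0, max(9, 0) = 9, max(42.26, 0) = 42.26
Node u (S = 155.5): V_u = e^(−0.05)·[0.6454·0.0000 + 0.3546·9.0000] = 3.0360
Node d (S = 117.2): V_d = e^(−0.05)·[0.6454·9.0000 + 0.3546·42.2588] = 19.7804
Node 0 (S = 135): V_0 = e^(−0.05)·[0.6454·3.0360 + 0.3546·19.7804] = 8.5364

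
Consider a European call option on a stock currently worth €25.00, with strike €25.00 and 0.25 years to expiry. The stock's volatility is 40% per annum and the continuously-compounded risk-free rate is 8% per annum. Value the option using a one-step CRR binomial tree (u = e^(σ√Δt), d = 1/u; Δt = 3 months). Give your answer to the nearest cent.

€2.71

CRR parameters: u = e^(σ√Δt) = e^(0.4·√0.25) = 1.2214, d = 1/u = 0.8187
Per-period rate: rΔt = 0.08·0.25 = 0.02, so R = e^0.02 = 1.0202
Risk-neutral probability p = (e^0.02 − 0.8187)/(1.2214 − 0.8187) = 0.2015/0.4027 = 0.5003
Terminal stock prices: S_u = 30.54, S_d = 20.47
Terminal payoffs (S − K): max(5.535, 0) = 5.535, max(-4.532, 0) = 0
Node 0 (S = 25): V_0 = e^(−0.02)·[0.5003·5.5351 + 0.4997·0.0000] = 2.7145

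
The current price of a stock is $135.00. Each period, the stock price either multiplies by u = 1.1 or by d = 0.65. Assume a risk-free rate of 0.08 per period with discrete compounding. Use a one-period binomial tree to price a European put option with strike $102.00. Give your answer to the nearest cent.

Risk-neutral probability p = (1 + 0.08 − 0.65)/(1.1 − 0.65) = 0.4300/0.4500 = 0.9556
Terminal stock prices: S_u = 148.5, S_d = 87.75
Terminal payoffs (K − S): max(-46.5, 0) = 0, max(14.25, 0) = 14.25
Node 0 (S = 135): V_0 = 1/1.08·[0.9556·0.0000 + 0.0444·14.2500] = 0.5864

$0.59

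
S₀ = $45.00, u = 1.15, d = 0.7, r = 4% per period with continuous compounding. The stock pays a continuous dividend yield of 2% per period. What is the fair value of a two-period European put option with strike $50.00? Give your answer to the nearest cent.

$7.37

Per-period risk-free factor R = e^0.04 = 1.0408; dividend-adjusted growth = e^(0.04−0.02) = 1.0202.
Risk-neutral probability p = (1.0202 − 0.7)/(1.15 − 0.7) = 0.3202/0.4500 = 0.7116
Terminal stock prices: S_uu = 59.51, S_ud = 36.22, S_dd = 22.05
Terminal payoffs (K − S): max(-9.512, 0) = 0, max(13.78, 0) = 13.78, max(27.95, 0) = 27.95
Node u (S = 51.75): V_u = e^(−0.04)·[0.7116·0.0000 + 0.2884·13.7750] = 3.8175
Node d (S = 31.5): V_d = e^(−0.04)·[0.7116·13.7750 + 0.2884·27.9500] = 17.1632
Node 0 (S = 45): V_0 = e^(−0.04)·[0.7116·3.8175 + 0.2884·17.1632] = 7.3663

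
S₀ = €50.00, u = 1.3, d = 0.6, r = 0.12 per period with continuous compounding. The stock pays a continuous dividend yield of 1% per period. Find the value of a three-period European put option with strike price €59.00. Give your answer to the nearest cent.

€6.87

Per-period risk-free factor R = e^0.12 = 1.1275; dividend-adjusted growth = e^(0.12−0.01) = 1.1163.
Risk-neutral probability p = (1.1163 − 0.6)/(1.3 − 0.6) = 0.5163/0.7000 = 0.7375
Terminal stock prices: S_uuu = 109.9, S_uud = 50.7, S_udd = 23.4, S_ddd = 10.8
Terminal payoffs (K − S): max(-50.85, 0) = 0, max(8.3, 0) = 8.3, max(35.6, 0) = 35.6, max(48.2, 0) = 48.2
Node uu (S = 84.5): V_uu = e^(−0.12)·[0.7375·0.0000 + 0.2625·8.3000] = 1.9321
Node ud (S = 39): V_ud = e^(−0.12)·[0.7375·8.3000 + 0.2625·35.6000] = 13.7164
Node dd (S = 18): V_dd = e^(−0.12)·[0.7375·35.6000 + 0.2625·48.2000] = 34.5074
Node u (S = 65): V_u = e^(−0.12)·[0.7375·1.9321 + 0.2625·13.7164] = 4.4568
Node d (S = 30): V_d = e^(−0.12)·[0.7375·13.7164 + 0.2625·34.5074] = 17.0051
Node 0 (S = 50): V_0 = e^(−0.12)·[0.7375·4.4568 + 0.2625·17.0051] = 6.8738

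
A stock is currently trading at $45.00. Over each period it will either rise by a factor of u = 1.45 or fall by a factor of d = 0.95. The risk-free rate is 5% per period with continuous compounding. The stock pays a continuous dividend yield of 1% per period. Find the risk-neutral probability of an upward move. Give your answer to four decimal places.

Per-period risk-free factor R = e^0.05 = 1.0513; dividend-adjusted growth = e^(0.05−0.01) = 1.0408.
Risk-neutral probability p = (1.0408 − 0.95)/(1.45 − 0.95) = 0.0908/0.5000 = 0.1816

p = 0.1816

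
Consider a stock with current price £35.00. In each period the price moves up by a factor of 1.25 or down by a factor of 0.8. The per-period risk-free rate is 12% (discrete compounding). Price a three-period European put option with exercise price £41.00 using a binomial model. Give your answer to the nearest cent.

Risk-neutral probability p = (1 + 0.12 − 0.8)/(1.25 − 0.8) = 0.3200/0.4500 = 0.7111
Terminal stock prices: S_uuu = 68.36, S_uud = 43.75, S_udd = 28, S_ddd = 17.92
Terminal payoffs (K − S): max(-27.36, 0) = 0, max(-2.75, 0) = 0, max(13, 0) = 13, max(23.08, 0) = 23.08
Node uu (S = 54.69): V_uu = 1/1.12·[0.7111·0.0000 + 0.2889·0.0000] = 0.0000
Node ud (S = 35): V_ud = 1/1.12·[0.7111·0.0000 + 0.2889·13.0000] = 3.3532
Node dd (S = 22.4): V_dd = 1/1.12·[0.7111·13.0000 + 0.2889·23.0800] = 14.2071
Node u (S = 43.75): V_u = 1/1.12·[0.7111·0.0000 + 0.2889·3.3532] = 0.8649
Node d (S = 28): V_d = 1/1.12·[0.7111·3.3532 + 0.2889·14.2071] = 5.7935
Node 0 (S = 35): V_0 = 1/1.12·[0.7111·0.8649 + 0.2889·5.7935] = 2.0435

£2.04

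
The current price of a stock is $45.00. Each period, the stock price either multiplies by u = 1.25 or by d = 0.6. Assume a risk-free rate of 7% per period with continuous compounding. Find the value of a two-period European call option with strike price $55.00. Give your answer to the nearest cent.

$7.03

Risk-neutral probability p = (e^0.07 − 0.6)/(1.25 − 0.6) = 0.4725/0.6500 = 0.7269
Terminal stock prices: S_uu = 70.31, S_ud = 33.75, S_dd = 16.2
Terminal payoffs (S − K): max(15.31, 0) = 15.31, max(-21.25, 0) = 0, max(-38.8, 0) = 0
Node u (S = 56.25): V_u = e^(−0.07)·[0.7269·15.3125 + 0.2731·0.0000] = 10.3787
Node d (S = 27): V_d = e^(−0.07)·[0.7269·0.0000 + 0.2731·0.0000] = 0.0000
Node 0 (S = 45): V_0 = e^(−0.07)·[0.7269·10.3787 + 0.2731·0.0000] = 7.0346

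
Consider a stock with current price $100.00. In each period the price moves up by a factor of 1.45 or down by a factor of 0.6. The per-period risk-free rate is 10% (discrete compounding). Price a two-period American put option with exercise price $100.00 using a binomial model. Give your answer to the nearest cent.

$17.58

Risk-neutral probability p = (1 + 0.1 − 0.6)/(1.45 − 0.6) = 0.5000/0.8500 = 0.5882
Terminal stock prices: S_uu = 210.2, S_ud = 87, S_dd = 36
Terminal payoffs (K − S): max(-110.2, 0) = 0, max(13, 0) = 13, max(64, 0) = 64
Node u (S = 145): continuation = 1/1.1·[0.5882·0.0000 + 0.4118·13.0000] = 4.8663; exercise value = 0.0000 ≤ continuation, so V_u = 4.8663
Node d (S = 60): continuation = 1/1.1·[0.5882·13.0000 + 0.4118·64.0000] = 30.9091; exercise value = 40.0000 > continuation, so V_d = 40.0000 (exercise)
Node 0 (S = 100): continuation = 1/1.1·[0.5882·4.8663 + 0.4118·40.0000] = 17.5756; exercise value = 0.0000 ≤ continuation, so V_0 = 17.5756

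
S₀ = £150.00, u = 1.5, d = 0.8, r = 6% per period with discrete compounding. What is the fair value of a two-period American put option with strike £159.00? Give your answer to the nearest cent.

£23.13

Risk-neutral probability p = (1 + 0.06 − 0.8)/(1.5 − 0.8) = 0.2600/0.7000 = 0.3714
Terminal stock prices: S_uu = 337.5, S_ud = 180, S_dd = 96
Terminal payoffs (K − S): max(-178.5, 0) = 0, max(-21, 0) = 0, max(63, 0) = 63
Node u (S = 225): continuation = 1/1.06·[0.3714·0.0000 + 0.6286·0.0000] = 0.0000; exercise value = 0.0000 ≤ continuation, so V_u = 0.0000
Node d (S = 120): continuation = 1/1.06·[0.3714·0.0000 + 0.6286·63.0000] = 37.3585; exercise value = 39.0000 > continuation, so V_d = 39.0000 (exercise)
Node 0 (S = 150): continuation = 1/1.06·[0.3714·0.0000 + 0.6286·39.0000] = 23.1267; exercise value = 9.0000 ≤ continuation, so V_0 = 23.1267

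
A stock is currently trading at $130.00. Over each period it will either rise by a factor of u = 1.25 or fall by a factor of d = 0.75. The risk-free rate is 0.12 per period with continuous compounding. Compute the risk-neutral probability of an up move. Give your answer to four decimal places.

p = 0.7550

Risk-neutral probability p = (e^0.12 − 0.75)/(1.25 − 0.75) = 0.3775/0.5000 = 0.7550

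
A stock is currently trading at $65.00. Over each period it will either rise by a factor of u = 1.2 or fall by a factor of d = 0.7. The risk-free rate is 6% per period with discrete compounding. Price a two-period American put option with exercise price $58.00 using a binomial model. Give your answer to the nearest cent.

Risk-neutral probability p = (1 + 0.06 − 0.7)/(1.2 − 0.7) = 0.3600/0.5000 = 0.7200
Terminal stock prices: S_uu = 93.6, S_ud = 54.6, S_dd = 31.85
Terminal payoffs (K − S): max(-35.6, 0) = 0, max(3.4, 0) = 3.4, max(26.15, 0) = 26.15
Node u (S = 78): continuation = 1/1.06·[0.7200·0.0000 + 0.2800·3.4000] = 0.8981; exercise value = 0.0000 ≤ continuation, so V_u = 0.8981
Node d (S = 45.5): continuation = 1/1.06·[0.7200·3.4000 + 0.2800·26.1500] = 9.2170; exercise value = 12.5000 > continuation, so V_d = 12.5000 (exercise)
Node 0 (S = 65): continuation = 1/1.06·[0.7200·0.8981 + 0.2800·12.5000] = 3.9119; exercise value = 0.0000 ≤ continuation, so V_0 = 3.9119

$3.91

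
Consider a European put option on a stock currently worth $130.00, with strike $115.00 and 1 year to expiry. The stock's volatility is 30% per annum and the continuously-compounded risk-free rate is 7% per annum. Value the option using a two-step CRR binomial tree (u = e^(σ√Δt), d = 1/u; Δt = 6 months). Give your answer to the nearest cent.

CRR parameters: u = e^(σ√Δt) = e^(0.3·√0.5) = 1.2363, d = 1/u = 0.8089
Per-period rate: rΔt = 0.07·0.5 = 0.035, so R = e^0.035 = 1.0356
Risk-neutral probability p = (e^0.035 − 0.8089)/(1.2363 − 0.8089) = 0.2268/0.4275 = 0.5305
Terminal stock prices: S_uu = 198.7, S_ud = 130, S_dd = 85.05
Terminal payoffs (K − S): max(-83.7, 0) = 0, max(-15, 0) = 0, max(29.95, 0) = 29.95
Node u (S = 160.7): V_u = e^(−0.035)·[0.5305·0.0000 + 0.4695·0.0000] = 0.0000
Node d (S = 105.2): V_d = e^(−0.035)·[0.5305·0.0000 + 0.4695·29.9474] = 13.5768
Node 0 (S = 130): V_0 = e^(−0.035)·[0.5305·0.0000 + 0.4695·13.5768] = 6.1551

$6.16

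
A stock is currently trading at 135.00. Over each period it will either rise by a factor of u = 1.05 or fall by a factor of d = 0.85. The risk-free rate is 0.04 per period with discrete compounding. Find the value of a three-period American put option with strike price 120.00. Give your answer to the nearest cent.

0.29

Risk-neutral probability p = (1 + 0.04 − 0.85)/(1.05 − 0.85) = 0.1900/0.2000 = 0.9500
Terminal stock prices: S_uuu = 156.3, S_uud = 126.5, S_udd = 102.4, S_ddd = 82.91
Terminal payoffs (K − S): max(-36.28, 0) = 0, max(-6.512, 0) = 0, max(17.59, 0) = 17.59, max(37.09, 0) = 37.09
Node uu (S = 148.8): continuation = 1/1.04·[0.9500·0.0000 + 0.0500·0.0000] = 0.0000; exercise value = 0.0000 ≤ continuation, so V_uu = 0.0000
Node ud (S = 120.5): continuation = 1/1.04·[0.9500·0.0000 + 0.0500·17.5856] = 0.8455; exercise value = 0.0000 ≤ continuation, so V_ud = 0.8455
Node dd (S = 97.54): continuation = 1/1.04·[0.9500·17.5856 + 0.0500·37.0931] = 17.8471; exercise value = 22.4625 > continuation, so V_dd = 22.4625 (exercise)
Node u (S = 141.8): continuation = 1/1.04·[0.9500·0.0000 + 0.0500·0.8455] = 0.0406; exercise value = 0.0000 ≤ continuation, so V_u = 0.0406
Node d (S = 114.8): continuation = 1/1.04·[0.9500·0.8455 + 0.0500·22.4625] = 1.8522; exercise value = 5.2500 > continuation, so V_d = 5.2500 (exercise)
Node 0 (S = 135): continuation = 1/1.04·[0.9500·0.0406 + 0.0500·5.2500] = 0.2895; exercise value = 0.0000 ≤ continuation, so V_0 = 0.2895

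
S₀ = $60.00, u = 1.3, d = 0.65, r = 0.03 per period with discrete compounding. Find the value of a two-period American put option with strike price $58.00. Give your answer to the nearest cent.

$9.33

Risk-neutral probability p = (1 + 0.03 − 0.65)/(1.3 − 0.65) = 0.3800/0.6500 = 0.5846
Terminal stock prices: S_uu = 101.4, S_ud = 50.7, S_dd = 25.35
Terminal payoffs (K − S): max(-43.4, 0) = 0, max(7.3, 0) = 7.3, max(32.65, 0) = 32.65
Node u (S = 78): continuation = 1/1.03·[0.5846·0.0000 + 0.4154·7.3000] = 2.9440; exercise value = 0.0000 ≤ continuation, so V_u = 2.9440
Node d (S = 39): continuation = 1/1.03·[0.5846·7.3000 + 0.4154·32.6500] = 17.3107; exercise value = 19.0000 > continuation, so V_d = 19.0000 (exercise)
Node 0 (S = 60): continuation = 1/1.03·[0.5846·2.9440 + 0.4154·19.0000] = 9.3334; exercise value = 0.0000 ≤ continuation, so V_0 = 9.3334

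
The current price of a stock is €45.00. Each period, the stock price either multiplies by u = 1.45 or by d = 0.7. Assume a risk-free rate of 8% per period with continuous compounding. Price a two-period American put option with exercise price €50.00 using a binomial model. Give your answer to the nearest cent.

€9.27

Risk-neutral probability p = (e^0.08 − 0.7)/(1.45 − 0.7) = 0.3833/0.7500 = 0.5110
Terminal stock prices: S_uu = 94.61, S_ud = 45.67, S_dd = 22.05
Terminal payoffs (K − S): max(-44.61, 0) = 0, max(4.325, 0) = 4.325, max(27.95, 0) = 27.95
Node u (S = 65.25): continuation = e^(−0.08)·[0.5110·0.0000 + 0.4890·4.3250] = 1.9521; exercise value = 0.0000 ≤ continuation, so V_u = 1.9521
Node d (S = 31.5): continuation = e^(−0.08)·[0.5110·4.3250 + 0.4890·27.9500] = 14.6558; exercise value = 18.5000 > continuation, so V_d = 18.5000 (exercise)
Node 0 (S = 45): continuation = e^(−0.08)·[0.5110·1.9521 + 0.4890·18.5000] = 9.2711; exercise value = 5.0000 ≤ continuation, so V_0 = 9.2711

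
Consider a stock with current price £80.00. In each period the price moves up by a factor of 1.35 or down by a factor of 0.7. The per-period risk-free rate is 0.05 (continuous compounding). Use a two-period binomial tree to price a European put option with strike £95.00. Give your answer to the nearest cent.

£19.38

Risk-neutral probability p = (e^0.05 − 0.7)/(1.35 − 0.7) = 0.3513/0.6500 = 0.5404
Terminal stock prices: S_uu = 145.8, S_ud = 75.6, S_dd = 39.2
Terminal payoffs (K − S): max(-50.8, 0) = 0, max(19.4, 0) = 19.4, max(55.8, 0) = 55.8
Node u (S = 108): V_u = e^(−0.05)·[0.5404·0.0000 + 0.4596·19.4000] = 8.4811
Node d (S = 56): V_d = e^(−0.05)·[0.5404·19.4000 + 0.4596·55.8000] = 34.3668
Node 0 (S = 80): V_0 = e^(−0.05)·[0.5404·8.4811 + 0.4596·34.3668] = 19.3839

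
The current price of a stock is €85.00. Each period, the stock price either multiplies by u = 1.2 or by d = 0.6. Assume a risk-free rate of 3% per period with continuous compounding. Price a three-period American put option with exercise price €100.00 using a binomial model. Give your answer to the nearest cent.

€24.38

Risk-neutral probability p = (e^0.03 − 0.6)/(1.2 − 0.6) = 0.4305/0.6000 = 0.7174
Terminal stock prices: S_uuu = 146.9, S_uud = 73.44, S_udd = 36.72, S_ddd = 18.36
Terminal payoffs (K − S): max(-46.88, 0) = 0, max(26.56, 0) = 26.56, max(63.28, 0) = 63.28, max(81.64, 0) = 81.64
Node uu (S = 122.4): continuation = e^(−0.03)·[0.7174·0.0000 + 0.2826·26.5600] = 7.2834; exercise value = 0.0000 ≤ continuation, so V_uu = 7.2834
Node ud (S = 61.2): continuation = e^(−0.03)·[0.7174·26.5600 + 0.2826·63.2800] = 35.8446; exercise value = 38.8000 > continuation, so V_ud = 38.8000 (exercise)
Node dd (S = 30.6): continuation = e^(−0.03)·[0.7174·63.2800 + 0.2826·81.6400] = 66.4446; exercise value = 69.4000 > continuation, so V_dd = 69.4000 (exercise)
Node u (S = 102): continuation = e^(−0.03)·[0.7174·7.2834 + 0.2826·38.8000] = 15.7108; exercise value = 0.0000 ≤ continuation, so V_u = 15.7108
Node d (S = 51): continuation = e^(−0.03)·[0.7174·38.8000 + 0.2826·69.4000] = 46.0446; exercise value = 49.0000 > continuation, so V_d = 49.0000 (exercise)
Node 0 (S = 85): continuation = e^(−0.03)·[0.7174·15.7108 + 0.2826·49.0000] = 24.3752; exercise value = 15.0000 ≤ continuation, so V_0 = 24.3752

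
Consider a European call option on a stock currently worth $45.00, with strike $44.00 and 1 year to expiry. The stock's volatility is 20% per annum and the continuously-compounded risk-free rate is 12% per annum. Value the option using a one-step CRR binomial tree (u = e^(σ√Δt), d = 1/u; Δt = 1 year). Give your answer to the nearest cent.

$7.46

CRR parameters: u = e^(σ√Δt) = e^(0.2·√1) = 1.2214, d = 1/u = 0.8187
Per-period rate: rΔt = 0.12·1 = 0.12, so R = e^0.12 = 1.1275
Risk-neutral probability p = (e^0.12 − 0.8187)/(1.2214 − 0.8187) = 0.3088/0.4027 = 0.7668
Terminal stock prices: S_u = 54.96, S_d = 36.84
Terminal payoffs (S − K): max(10.96, 0) = 10.96, max(-7.157, 0) = 0
Node 0 (S = 45): V_0 = e^(−0.12)·[0.7668·10.9631 + 0.2332·0.0000] = 7.4559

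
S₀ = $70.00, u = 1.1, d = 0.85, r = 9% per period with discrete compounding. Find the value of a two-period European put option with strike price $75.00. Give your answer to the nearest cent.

$0.65

Risk-neutral probability p = (1 + 0.09 − 0.85)/(1.1 − 0.85) = 0.2400/0.2500 = 0.9600
Terminal stock prices: S_uu = 84.7, S_ud = 65.45, S_dd = 50.57
Terminal payoffs (K − S): max(-9.7, 0) = 0, max(9.55, 0) = 9.55, max(24.43, 0) = 24.43
Node u (S = 77): V_u = 1/1.09·[0.9600·0.0000 + 0.0400·9.5500] = 0.3505
Node d (S = 59.5): V_d = 1/1.09·[0.9600·9.5500 + 0.0400·24.4250] = 9.3073
Node 0 (S = 70): V_0 = 1/1.09·[0.9600·0.3505 + 0.0400·9.3073] = 0.6502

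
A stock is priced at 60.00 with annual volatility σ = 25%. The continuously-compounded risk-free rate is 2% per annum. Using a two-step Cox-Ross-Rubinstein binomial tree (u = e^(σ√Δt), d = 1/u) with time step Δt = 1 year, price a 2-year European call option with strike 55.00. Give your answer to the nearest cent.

CRR parameters: u = e^(σ√Δt) = e^(0.25·√1) = 1.2840, d = 1/u = 0.7788
Per-period rate: rΔt = 0.02·1 = 0.02, so R = e^0.02 = 1.0202
Risk-neutral probability p = (e^0.02 − 0.7788)/(1.2840 − 0.7788) = 0.2414/0.5052 = 0.4778
Terminal stock prices: S_uu = 98.92, S_ud = 60, S_dd = 36.39
Terminal payoffs (S − K): max(43.92, 0) = 43.92, max(5, 0) = 5, max(-18.61, 0) = 0
Node u (S = 77.04): V_u = e^(−0.02)·[0.4778·43.9233 + 0.5222·5.0000] = 23.1306
Node d (S = 46.73): V_d = e^(−0.02)·[0.4778·5.0000 + 0.5222·0.0000] = 2.3417
Node 0 (S = 60): V_0 = e^(−0.02)·[0.4778·23.1306 + 0.5222·2.3417] = 12.0318

12.03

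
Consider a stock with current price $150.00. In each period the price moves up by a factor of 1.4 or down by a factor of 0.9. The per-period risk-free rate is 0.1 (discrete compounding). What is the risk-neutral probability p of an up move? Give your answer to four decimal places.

p = 0.4000

Risk-neutral probability p = (1 + 0.1 − 0.9)/(1.4 − 0.9) = 0.2000/0.5000 = 0.4000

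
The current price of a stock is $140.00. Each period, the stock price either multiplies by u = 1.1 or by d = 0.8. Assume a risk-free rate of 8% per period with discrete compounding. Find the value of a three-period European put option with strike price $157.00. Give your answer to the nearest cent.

Risk-neutral probability p = (1 + 0.08 − 0.8)/(1.1 − 0.8) = 0.2800/0.3000 = 0.9333
Terminal stock prices: S_uuu = 186.3, S_uud = 135.5, S_udd = 98.56, S_ddd = 71.68
Terminal payoffs (K − S): max(-29.34, 0) = 0, max(21.48, 0) = 21.48, max(58.44, 0) = 58.44, max(85.32, 0) = 85.32
Node uu (S = 169.4): V_uu = 1/1.08·[0.9333·0.0000 + 0.0667·21.4800] = 1.3259
Node ud (S = 123.2): V_ud = 1/1.08·[0.9333·21.4800 + 0.0667·58.4400] = 22.1704
Node dd (S = 89.6): V_dd = 1/1.08·[0.9333·58.4400 + 0.0667·85.3200] = 55.7704
Node u (S = 154): V_u = 1/1.08·[0.9333·1.3259 + 0.0667·22.1704] = 2.5144
Node d (S = 112): V_d = 1/1.08·[0.9333·22.1704 + 0.0667·55.7704] = 22.6022
Node 0 (S = 140): V_0 = 1/1.08·[0.9333·2.5144 + 0.0667·22.6022] = 3.5681

$3.57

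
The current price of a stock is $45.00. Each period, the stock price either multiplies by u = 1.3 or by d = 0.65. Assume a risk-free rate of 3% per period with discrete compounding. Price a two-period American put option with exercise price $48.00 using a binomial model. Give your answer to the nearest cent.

Risk-neutral probability p = (1 + 0.03 − 0.65)/(1.3 − 0.65) = 0.3800/0.6500 = 0.5846
Terminal stock prices: S_uu = 76.05, S_ud = 38.02, S_dd = 19.01
Terminal payoffs (K − S): max(-28.05, 0) = 0, max(9.975, 0) = 9.975, max(28.99, 0) = 28.99
Node u (S = 58.5): continuation = 1/1.03·[0.5846·0.0000 + 0.4154·9.9750] = 4.0228; exercise value = 0.0000 ≤ continuation, so V_u = 4.0228
Node d (S = 29.25): continuation = 1/1.03·[0.5846·9.9750 + 0.4154·28.9875] = 17.3519; exercise value = 18.7500 > continuation, so V_d = 18.7500 (exercise)
Node 0 (S = 45): continuation = 1/1.03·[0.5846·4.0228 + 0.4154·18.7500] = 9.8449; exercise value = 3.0000 ≤ continuation, so V_0 = 9.8449

$9.84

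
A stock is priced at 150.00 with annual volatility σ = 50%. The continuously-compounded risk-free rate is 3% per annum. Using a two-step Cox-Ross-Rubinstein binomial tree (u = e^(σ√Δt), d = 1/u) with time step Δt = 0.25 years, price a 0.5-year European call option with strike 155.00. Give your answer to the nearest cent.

18.64

CRR parameters: u = e^(σ√Δt) = e^(0.5·√0.25) = 1.2840, d = 1/u = 0.7788
Per-period rate: rΔt = 0.03·0.25 = 0.0075, so R = e^0.0075 = 1.0075
Risk-neutral probability p = (e^0.0075 − 0.7788)/(1.2840 − 0.7788) = 0.2287/0.5052 = 0.4527
Terminal stock prices: S_uu = 247.3, S_ud = 150, S_dd = 90.98
Terminal payoffs (S − K): max(92.31, 0) = 92.31, max(-5, 0) = 0, max(-64.02, 0) = 0
Node u (S = 192.6): V_u = e^(−0.0075)·[0.4527·92.3082 + 0.5473·0.0000] = 41.4779
Node d (S = 116.8): V_d = e^(−0.0075)·[0.4527·0.0000 + 0.5473·0.0000] = 0.0000
Node 0 (S = 150): V_0 = e^(−0.0075)·[0.4527·41.4779 + 0.5473·0.0000] = 18.6377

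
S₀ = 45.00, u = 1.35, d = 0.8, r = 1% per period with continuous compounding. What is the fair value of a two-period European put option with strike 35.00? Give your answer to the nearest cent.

Risk-neutral probability p = (e^0.01 − 0.8)/(1.35 − 0.8) = 0.2101/0.5500 = 0.3819
Terminal stock prices: S_uu = 82.01, S_ud = 48.6, S_dd = 28.8
Terminal payoffs (K − S): max(-47.01, 0) = 0, max(-13.6, 0) = 0, max(6.2, 0) = 6.2
Node u (S = 60.75): V_u = e^(−0.01)·[0.3819·0.0000 + 0.6181·0.0000] = 0.0000
Node d (S = 36): V_d = e^(−0.01)·[0.3819·0.0000 + 0.6181·6.2000] = 3.7940
Node 0 (S = 45): V_0 = e^(−0.01)·[0.3819·0.0000 + 0.6181·3.7940] = 2.3217

2.32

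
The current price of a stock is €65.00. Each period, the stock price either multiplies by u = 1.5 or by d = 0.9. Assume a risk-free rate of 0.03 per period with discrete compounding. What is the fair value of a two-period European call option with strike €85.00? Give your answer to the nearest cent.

Risk-neutral probability p = (1 + 0.03 − 0.9)/(1.5 − 0.9) = 0.1300/0.6000 = 0.2167
Terminal stock prices: S_uu = 146.2, S_ud = 87.75, S_dd = 52.65
Terminal payoffs (S − K): max(61.25, 0) = 61.25, max(2.75, 0) = 2.75, max(-32.35, 0) = 0
Node u (S = 97.5): V_u = 1/1.03·[0.2167·61.2500 + 0.7833·2.7500] = 14.9757
Node d (S = 58.5): V_d = 1/1.03·[0.2167·2.7500 + 0.7833·0.0000] = 0.5785
Node 0 (S = 65): V_0 = 1/1.03·[0.2167·14.9757 + 0.7833·0.5785] = 3.5902

€3.59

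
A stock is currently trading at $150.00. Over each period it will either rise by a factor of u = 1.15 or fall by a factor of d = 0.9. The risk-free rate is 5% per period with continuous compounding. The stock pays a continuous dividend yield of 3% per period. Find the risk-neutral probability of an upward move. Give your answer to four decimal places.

p = 0.4808

Per-period risk-free factor R = e^0.05 = 1.0513; dividend-adjusted growth = e^(0.05−0.03) = 1.0202.
Risk-neutral probability p = (1.0202 − 0.9)/(1.15 − 0.9) = 0.1202/0.2500 = 0.4808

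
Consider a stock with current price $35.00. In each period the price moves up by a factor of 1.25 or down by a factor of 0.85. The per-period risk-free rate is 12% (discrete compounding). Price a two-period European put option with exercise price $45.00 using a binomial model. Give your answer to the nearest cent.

$4.39

Risk-neutral probability p = (1 + 0.12 − 0.85)/(1.25 − 0.85) = 0.2700/0.4000 = 0.6750
Terminal stock prices: S_uu = 54.69, S_ud = 37.19, S_dd = 25.29
Terminal payoffs (K − S): max(-9.688, 0) = 0, max(7.812, 0) = 7.812, max(19.71, 0) = 19.71
Node u (S = 43.75): V_u = 1/1.12·[0.6750·0.0000 + 0.3250·7.8125] = 2.2670
Node d (S = 29.75): V_d = 1/1.12·[0.6750·7.8125 + 0.3250·19.7125] = 10.4286
Node 0 (S = 35): V_0 = 1/1.12·[0.6750·2.2670 + 0.3250·10.4286] = 4.3924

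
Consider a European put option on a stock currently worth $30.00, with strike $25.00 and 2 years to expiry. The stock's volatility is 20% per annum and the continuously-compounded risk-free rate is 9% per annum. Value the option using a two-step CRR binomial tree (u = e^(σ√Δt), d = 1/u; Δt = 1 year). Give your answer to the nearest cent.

CRR parameters: u = e^(σ√Δt) = e^(0.2·√1) = 1.2214, d = 1/u = 0.8187
Per-period rate: rΔt = 0.09·1 = 0.09, so R = e^0.09 = 1.0942
Risk-neutral probability p = (e^0.09 − 0.8187)/(1.2214 − 0.8187) = 0.2754/0.4027 = 0.6840
Terminal stock prices: S_uu = 44.75, S_ud = 30, S_dd = 20.11
Terminal payoffs (K − S): max(-19.75, 0) = 0, max(-5, 0) = 0, max(4.89, 0) = 4.89
Node u (S = 36.64): V_u = e^(−0.09)·[0.6840·0.0000 + 0.3160·0.0000] = 0.0000
Node d (S = 24.56): V_d = e^(−0.09)·[0.6840·0.0000 + 0.3160·4.8904] = 1.4122
Node 0 (S = 30): V_0 = e^(−0.09)·[0.6840·0.0000 + 0.3160·1.4122] = 0.4078

$0.41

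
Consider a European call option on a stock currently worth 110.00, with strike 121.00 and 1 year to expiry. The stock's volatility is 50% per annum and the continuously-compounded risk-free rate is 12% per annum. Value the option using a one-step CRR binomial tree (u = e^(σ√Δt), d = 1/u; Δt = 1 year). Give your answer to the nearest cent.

CRR parameters: u = e^(σ√Δt) = e^(0.5·√1) = 1.6487, d = 1/u = 0.6065
Per-period rate: rΔt = 0.12·1 = 0.12, so R = e^0.12 = 1.1275
Risk-neutral probability p = (e^0.12 − 0.6065)/(1.6487 − 0.6065) = 0.5210/1.0422 = 0.4999
Terminal stock prices: S_u = 181.4, S_d = 66.72
Terminal payoffs (S − K): max(60.36, 0) = 60.36, max(-54.28, 0) = 0
Node 0 (S = 110): V_0 = e^(−0.12)·[0.4999·60.3593 + 0.5001·0.0000] = 26.7603

26.76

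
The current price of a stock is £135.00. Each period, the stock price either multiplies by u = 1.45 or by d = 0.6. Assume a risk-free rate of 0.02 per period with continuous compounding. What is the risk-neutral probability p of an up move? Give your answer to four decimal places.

Risk-neutral probability p = (e^0.02 − 0.6)/(1.45 − 0.6) = 0.4202/0.8500 = 0.4944

p = 0.4944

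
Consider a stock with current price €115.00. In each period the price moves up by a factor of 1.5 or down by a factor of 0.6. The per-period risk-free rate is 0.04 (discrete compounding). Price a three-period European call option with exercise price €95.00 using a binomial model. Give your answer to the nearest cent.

€50.08

Risk-neutral probability p = (1 + 0.04 − 0.6)/(1.5 − 0.6) = 0.4400/0.9000 = 0.4889
Terminal stock prices: S_uuu = 388.1, S_uud = 155.2, S_udd = 62.1, S_ddd = 24.84
Terminal payoffs (S − K): max(293.1, 0) = 293.1, max(60.25, 0) = 60.25, max(-32.9, 0) = 0, max(-70.16, 0) = 0
Node uu (S = 258.8): V_uu = 1/1.04·[0.4889·293.1250 + 0.5111·60.2500] = 167.4038
Node ud (S = 103.5): V_ud = 1/1.04·[0.4889·60.2500 + 0.5111·0.0000] = 28.3226
Node dd (S = 41.4): V_dd = 1/1.04·[0.4889·0.0000 + 0.5111·0.0000] = 0.0000
Node u (S = 172.5): V_u = 1/1.04·[0.4889·167.4038 + 0.5111·28.3226] = 92.6134
Node d (S = 69): V_d = 1/1.04·[0.4889·28.3226 + 0.5111·0.0000] = 13.3141
Node 0 (S = 115): V_0 = 1/1.04·[0.4889·92.6134 + 0.5111·13.3141] = 50.0794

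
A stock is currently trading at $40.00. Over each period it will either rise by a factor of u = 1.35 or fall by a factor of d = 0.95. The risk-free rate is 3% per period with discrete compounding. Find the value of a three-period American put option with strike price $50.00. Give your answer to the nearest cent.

Risk-neutral probability p = (1 + 0.03 − 0.95)/(1.35 − 0.95) = 0.0800/0.4000 = 0.2000
Terminal stock prices: S_uuu = 98.42, S_uud = 69.25, S_udd = 48.73, S_ddd = 34.29
Terminal payoffs (K − S): max(-48.42, 0) = 0, max(-19.25, 0) = 0, max(1.265, 0) = 1.265, max(15.71, 0) = 15.71
Node uu (S = 72.9): continuation = 1/1.03·[0.2000·0.0000 + 0.8000·0.0000] = 0.0000; exercise value = 0.0000 ≤ continuation, so V_uu = 0.0000
Node ud (S = 51.3): continuation = 1/1.03·[0.2000·0.0000 + 0.8000·1.2650] = 0.9825; exercise value = 0.0000 ≤ continuation, so V_ud = 0.9825
Node dd (S = 36.1): continuation = 1/1.03·[0.2000·1.2650 + 0.8000·15.7050] = 12.4437; exercise value = 13.9000 > continuation, so V_dd = 13.9000 (exercise)
Node u (S = 54): continuation = 1/1.03·[0.2000·0.0000 + 0.8000·0.9825] = 0.7631; exercise value = 0.0000 ≤ continuation, so V_u = 0.7631
Node d (S = 38): continuation = 1/1.03·[0.2000·0.9825 + 0.8000·13.9000] = 10.9869; exercise value = 12.0000 > continuation, so V_d = 12.0000 (exercise)
Node 0 (S = 40): continuation = 1/1.03·[0.2000·0.7631 + 0.8000·12.0000] = 9.4686; exercise value = 10.0000 > continuation, so V_0 = 10.0000 (exercise)

$10.00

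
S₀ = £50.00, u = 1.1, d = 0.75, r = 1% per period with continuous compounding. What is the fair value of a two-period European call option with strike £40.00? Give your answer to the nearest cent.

Risk-neutral probability p = (e^0.01 − 0.75)/(1.1 − 0.75) = 0.2601/0.3500 = 0.7430
Terminal stock prices: S_uu = 60.5, S_ud = 41.25, S_dd = 28.12
Terminal payoffs (S − K): max(20.5, 0) = 20.5, max(1.25, 0) = 1.25, max(-11.88, 0) = 0
Node u (S = 55): V_u = e^(−0.01)·[0.7430·20.5000 + 0.2570·1.2500] = 15.3980
Node d (S = 37.5): V_d = e^(−0.01)·[0.7430·1.2500 + 0.2570·0.0000] = 0.9195
Node 0 (S = 50): V_0 = e^(−0.01)·[0.7430·15.3980 + 0.2570·0.9195] = 11.5609

£11.56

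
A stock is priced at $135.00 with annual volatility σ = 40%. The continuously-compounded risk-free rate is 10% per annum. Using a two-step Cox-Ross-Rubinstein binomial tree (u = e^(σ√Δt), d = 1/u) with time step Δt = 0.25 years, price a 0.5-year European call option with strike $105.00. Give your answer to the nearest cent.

$38.39

CRR parameters: u = e^(σ√Δt) = e^(0.4·√0.25) = 1.2214, d = 1/u = 0.8187
Per-period rate: rΔt = 0.1·0.25 = 0.025, so R = e^0.025 = 1.0253
Risk-neutral probability p = (e^0.025 − 0.8187)/(1.2214 − 0.8187) = 0.2066/0.4027 = 0.5130
Terminal stock prices: S_uu = 201.4, S_ud = 135, S_dd = 90.49
Terminal payoffs (S − K): max(96.4, 0) = 96.4, max(30, 0) = 30, max(-14.51, 0) = 0
Node u (S = 164.9): V_u = e^(−0.025)·[0.5130·96.3963 + 0.4870·30.0000] = 62.4818
Node d (S = 110.5): V_d = e^(−0.025)·[0.5130·30.0000 + 0.4870·0.0000] = 15.0110
Node 0 (S = 135): V_0 = e^(−0.025)·[0.5130·62.4818 + 0.4870·15.0110] = 38.3932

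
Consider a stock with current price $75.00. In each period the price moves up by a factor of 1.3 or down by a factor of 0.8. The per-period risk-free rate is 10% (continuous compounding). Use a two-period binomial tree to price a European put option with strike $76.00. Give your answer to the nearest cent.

$3.48

Risk-neutral probability p = (e^0.1 − 0.8)/(1.3 − 0.8) = 0.3052/0.5000 = 0.6103
Terminal stock prices: S_uu = 126.8, S_ud = 78, S_dd = 48
Terminal payoffs (K − S): max(-50.75, 0) = 0, max(-2, 0) = 0, max(28, 0) = 28
Node u (S = 97.5): V_u = e^(−0.1)·[0.6103·0.0000 + 0.3897·0.0000] = 0.0000
Node d (S = 60): V_d = e^(−0.1)·[0.6103·0.0000 + 0.3897·28.0000] = 9.8722
Node 0 (S = 75): V_0 = e^(−0.1)·[0.6103·0.0000 + 0.3897·9.8722] = 3.4807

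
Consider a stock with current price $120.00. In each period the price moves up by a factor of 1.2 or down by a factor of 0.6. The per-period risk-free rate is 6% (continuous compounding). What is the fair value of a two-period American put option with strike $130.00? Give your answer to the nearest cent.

Risk-neutral probability p = (e^0.06 − 0.6)/(1.2 − 0.6) = 0.4618/0.6000 = 0.7697
Terminal stock prices: S_uu = 172.8, S_ud = 86.4, S_dd = 43.2
Terminal payoffs (K − S): max(-42.8, 0) = 0, max(43.6, 0) = 43.6, max(86.8, 0) = 86.8
Node u (S = 144): continuation = e^(−0.06)·[0.7697·0.0000 + 0.2303·43.6000] = 9.4552; exercise value = 0.0000 ≤ continuation, so V_u = 9.4552
Node d (S = 72): continuation = e^(−0.06)·[0.7697·43.6000 + 0.2303·86.8000] = 50.4294; exercise value = 58.0000 > continuation, so V_d = 58.0000 (exercise)
Node 0 (S = 120): continuation = e^(−0.06)·[0.7697·9.4552 + 0.2303·58.0000] = 19.4321; exercise value = 10.0000 ≤ continuation, so V_0 = 19.4321

$19.43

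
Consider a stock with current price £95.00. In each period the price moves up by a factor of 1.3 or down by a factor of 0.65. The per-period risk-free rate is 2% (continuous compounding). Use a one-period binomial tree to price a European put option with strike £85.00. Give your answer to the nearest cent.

Risk-neutral probability p = (e^0.02 − 0.65)/(1.3 − 0.65) = 0.3702/0.6500 = 0.5695
Terminal stock prices: S_u = 123.5, S_d = 61.75
Terminal payoffs (K − S): max(-38.5, 0) = 0, max(23.25, 0) = 23.25
Node 0 (S = 95): V_0 = e^(−0.02)·[0.5695·0.0000 + 0.4305·23.2500] = 9.8100

£9.81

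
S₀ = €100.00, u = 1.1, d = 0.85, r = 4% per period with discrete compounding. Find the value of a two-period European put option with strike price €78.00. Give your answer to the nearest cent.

Risk-neutral probability p = (1 + 0.04 − 0.85)/(1.1 − 0.85) = 0.1900/0.2500 = 0.7600
Terminal stock prices: S_uu = 121, S_ud = 93.5, S_dd = 72.25
Terminal payoffs (K − S): max(-43, 0) = 0, max(-15.5, 0) = 0, max(5.75, 0) = 5.75
Node u (S = 110): V_u = 1/1.04·[0.7600·0.0000 + 0.2400·0.0000] = 0.0000
Node d (S = 85): V_d = 1/1.04·[0.7600·0.0000 + 0.2400·5.7500] = 1.3269
Node 0 (S = 100): V_0 = 1/1.04·[0.7600·0.0000 + 0.2400·1.3269] = 0.3062

€0.31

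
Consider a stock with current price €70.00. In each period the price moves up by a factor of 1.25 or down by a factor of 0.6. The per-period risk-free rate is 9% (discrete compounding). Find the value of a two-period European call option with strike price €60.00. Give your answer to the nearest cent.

Risk-neutral probability p = (1 + 0.09 − 0.6)/(1.25 − 0.6) = 0.4900/0.6500 = 0.7538
Terminal stock prices: S_uu = 109.4, S_ud = 52.5, S_dd = 25.2
Terminal payoffs (S − K): max(49.38, 0) = 49.38, max(-7.5, 0) = 0, max(-34.8, 0) = 0
Node u (S = 87.5): V_u = 1/1.09·[0.7538·49.3750 + 0.2462·0.0000] = 34.1478
Node d (S = 42): V_d = 1/1.09·[0.7538·0.0000 + 0.2462·0.0000] = 0.0000
Node 0 (S = 70): V_0 = 1/1.09·[0.7538·34.1478 + 0.2462·0.0000] = 23.6167

€23.62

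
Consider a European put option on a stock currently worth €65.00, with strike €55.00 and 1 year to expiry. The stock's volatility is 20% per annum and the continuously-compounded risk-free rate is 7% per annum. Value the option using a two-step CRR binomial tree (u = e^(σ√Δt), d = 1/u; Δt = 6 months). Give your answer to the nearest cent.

CRR parameters: u = e^(σ√Δt) = e^(0.2·√0.5) = 1.1519, d = 1/u = 0.8681
Per-period rate: rΔt = 0.07·0.5 = 0.035, so R = e^0.035 = 1.0356
Risk-neutral probability p = (e^0.035 − 0.8681)/(1.1519 − 0.8681) = 0.1675/0.2838 = 0.5902
Terminal stock prices: S_uu = 86.25, S_ud = 65, S_dd = 48.99
Terminal payoffs (K − S): max(-31.25, 0) = 0, max(-10, 0) = 0, max(6.014, 0) = 6.014
Node u (S = 74.87): V_u = e^(−0.035)·[0.5902·0.0000 + 0.4098·0.0000] = 0.0000
Node d (S = 56.43): V_d = e^(−0.035)·[0.5902·0.0000 + 0.4098·6.0135] = 2.3795
Node 0 (S = 65): V_0 = e^(−0.035)·[0.5902·0.0000 + 0.4098·2.3795] = 0.9415

€0.94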